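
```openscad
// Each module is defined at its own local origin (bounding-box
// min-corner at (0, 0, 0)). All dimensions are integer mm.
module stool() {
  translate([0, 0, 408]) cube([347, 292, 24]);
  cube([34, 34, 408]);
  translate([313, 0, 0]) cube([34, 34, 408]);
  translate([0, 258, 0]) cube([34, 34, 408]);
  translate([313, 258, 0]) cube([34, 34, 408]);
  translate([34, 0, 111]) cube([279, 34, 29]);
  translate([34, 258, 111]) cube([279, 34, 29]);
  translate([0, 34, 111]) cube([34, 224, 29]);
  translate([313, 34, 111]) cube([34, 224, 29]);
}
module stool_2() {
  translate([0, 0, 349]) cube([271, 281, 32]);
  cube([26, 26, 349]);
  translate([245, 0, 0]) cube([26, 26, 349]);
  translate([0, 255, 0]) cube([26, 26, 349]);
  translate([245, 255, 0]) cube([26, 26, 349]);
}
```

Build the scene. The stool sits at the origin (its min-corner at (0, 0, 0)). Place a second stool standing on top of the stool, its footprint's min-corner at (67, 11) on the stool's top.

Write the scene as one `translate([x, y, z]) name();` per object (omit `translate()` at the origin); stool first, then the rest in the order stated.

stool();
translate([67, 11, 432]) stool_2();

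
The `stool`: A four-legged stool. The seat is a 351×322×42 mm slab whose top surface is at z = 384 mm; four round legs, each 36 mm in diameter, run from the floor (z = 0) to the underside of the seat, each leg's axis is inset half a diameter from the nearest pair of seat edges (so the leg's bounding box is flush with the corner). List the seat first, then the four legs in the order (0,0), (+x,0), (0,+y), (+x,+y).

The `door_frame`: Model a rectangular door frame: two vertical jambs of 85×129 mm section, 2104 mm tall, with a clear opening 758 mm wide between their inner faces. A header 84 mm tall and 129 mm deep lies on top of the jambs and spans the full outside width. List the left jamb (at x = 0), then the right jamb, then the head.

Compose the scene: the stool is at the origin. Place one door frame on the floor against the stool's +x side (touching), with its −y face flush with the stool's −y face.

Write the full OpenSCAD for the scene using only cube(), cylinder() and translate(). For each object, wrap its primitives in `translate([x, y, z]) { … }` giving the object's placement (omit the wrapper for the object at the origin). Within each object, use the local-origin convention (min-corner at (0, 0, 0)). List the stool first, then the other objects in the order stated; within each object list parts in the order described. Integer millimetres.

translate([0, 0, 342]) cube([351, 322, 42]);
translate([18, 18, 0]) cylinder(h = 342, r = 18);
translate([333, 18, 0]) cylinder(h = 342, r = 18);
translate([18, 304, 0]) cylinder(h = 342, r = 18);
translate([333, 304, 0]) cylinder(h = 342, r = 18);
translate([351, 0, 0]) {
  cube([85, 129, 2104]);
  translate([843, 0, 0]) cube([85, 129, 2104]);
  translate([0, 0, 2104]) cube([928, 129, 84]);
}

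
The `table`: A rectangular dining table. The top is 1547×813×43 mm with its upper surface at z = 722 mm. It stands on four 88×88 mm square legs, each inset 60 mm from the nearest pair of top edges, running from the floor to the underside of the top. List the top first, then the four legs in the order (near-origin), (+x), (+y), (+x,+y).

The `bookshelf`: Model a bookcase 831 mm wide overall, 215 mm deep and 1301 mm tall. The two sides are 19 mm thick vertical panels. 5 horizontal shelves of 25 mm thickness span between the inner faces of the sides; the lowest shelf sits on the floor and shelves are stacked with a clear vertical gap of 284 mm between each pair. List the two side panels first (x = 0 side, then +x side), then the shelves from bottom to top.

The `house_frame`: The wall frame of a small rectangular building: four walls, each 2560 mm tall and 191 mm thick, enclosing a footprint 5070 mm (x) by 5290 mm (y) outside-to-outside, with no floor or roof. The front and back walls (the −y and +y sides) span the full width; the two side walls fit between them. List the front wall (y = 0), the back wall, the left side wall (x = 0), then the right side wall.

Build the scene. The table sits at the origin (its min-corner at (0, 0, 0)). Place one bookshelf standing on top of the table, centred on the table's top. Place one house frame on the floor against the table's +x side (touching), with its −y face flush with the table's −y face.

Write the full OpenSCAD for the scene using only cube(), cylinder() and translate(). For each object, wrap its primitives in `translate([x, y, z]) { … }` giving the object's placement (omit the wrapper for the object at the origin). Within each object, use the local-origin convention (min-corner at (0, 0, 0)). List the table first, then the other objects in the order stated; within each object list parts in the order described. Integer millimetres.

translate([0, 0, 679]) cube([1547, 813, 43]);
translate([60, 60, 0]) cube([88, 88, 679]);
translate([1399, 60, 0]) cube([88, 88, 679]);
translate([60, 665, 0]) cube([88, 88, 679]);
translate([1399, 665, 0]) cube([88, 88, 679]);
translate([358, 299, 722]) {
  cube([19, 215, 1301]);
  translate([812, 0, 0]) cube([19, 215, 1301]);
  translate([19, 0, 0]) cube([793, 215, 25]);
  translate([19, 0, 309]) cube([793, 215, 25]);
  translate([19, 0, 618]) cube([793, 215, 25]);
  translate([19, 0, 927]) cube([793, 215, 25]);
  translate([19, 0, 1236]) cube([793, 215, 25]);
}
translate([1547, 0, 0]) {
  cube([5070, 191, 2560]);
  translate([0, 5099, 0]) cube([5070, 191, 2560]);
  translate([0, 191, 0]) cube([191, 4908, 2560]);
  translate([4879, 191, 0]) cube([191, 4908, 2560]);
}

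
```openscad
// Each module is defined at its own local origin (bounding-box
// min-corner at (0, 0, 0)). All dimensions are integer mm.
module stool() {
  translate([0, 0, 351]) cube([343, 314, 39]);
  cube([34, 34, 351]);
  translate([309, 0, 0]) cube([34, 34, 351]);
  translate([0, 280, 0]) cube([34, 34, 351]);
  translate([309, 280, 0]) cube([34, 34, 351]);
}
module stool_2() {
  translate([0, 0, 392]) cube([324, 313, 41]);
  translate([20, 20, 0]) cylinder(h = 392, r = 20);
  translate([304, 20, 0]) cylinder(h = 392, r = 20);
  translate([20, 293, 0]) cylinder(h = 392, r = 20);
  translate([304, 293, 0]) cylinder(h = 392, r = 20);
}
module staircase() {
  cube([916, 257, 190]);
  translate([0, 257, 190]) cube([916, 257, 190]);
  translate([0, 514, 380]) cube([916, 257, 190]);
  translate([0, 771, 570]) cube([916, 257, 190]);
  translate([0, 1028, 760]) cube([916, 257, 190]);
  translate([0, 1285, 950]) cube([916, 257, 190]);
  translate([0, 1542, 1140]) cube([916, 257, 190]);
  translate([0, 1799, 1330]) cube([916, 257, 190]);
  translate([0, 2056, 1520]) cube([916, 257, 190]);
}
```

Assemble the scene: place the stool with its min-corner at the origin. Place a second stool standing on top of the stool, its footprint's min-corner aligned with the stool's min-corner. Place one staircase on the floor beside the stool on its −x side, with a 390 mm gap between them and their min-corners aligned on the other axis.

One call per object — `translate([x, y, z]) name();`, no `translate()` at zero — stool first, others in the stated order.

stool();
translate([0, 0, 390]) stool_2();
translate([-1306, 0, 0]) staircase();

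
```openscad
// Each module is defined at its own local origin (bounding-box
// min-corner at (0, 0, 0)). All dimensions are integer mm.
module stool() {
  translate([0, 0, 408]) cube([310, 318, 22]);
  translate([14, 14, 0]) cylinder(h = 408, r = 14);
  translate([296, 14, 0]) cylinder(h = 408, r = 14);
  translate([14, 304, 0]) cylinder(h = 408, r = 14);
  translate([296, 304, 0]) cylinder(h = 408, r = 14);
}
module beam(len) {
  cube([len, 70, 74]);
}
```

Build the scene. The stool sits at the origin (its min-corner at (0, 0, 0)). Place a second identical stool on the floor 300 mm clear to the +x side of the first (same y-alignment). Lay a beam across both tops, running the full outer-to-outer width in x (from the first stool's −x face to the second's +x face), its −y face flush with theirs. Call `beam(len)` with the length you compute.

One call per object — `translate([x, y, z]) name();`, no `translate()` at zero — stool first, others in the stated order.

stool();
translate([610, 0, 0]) stool();
translate([0, 0, 430]) beam(920);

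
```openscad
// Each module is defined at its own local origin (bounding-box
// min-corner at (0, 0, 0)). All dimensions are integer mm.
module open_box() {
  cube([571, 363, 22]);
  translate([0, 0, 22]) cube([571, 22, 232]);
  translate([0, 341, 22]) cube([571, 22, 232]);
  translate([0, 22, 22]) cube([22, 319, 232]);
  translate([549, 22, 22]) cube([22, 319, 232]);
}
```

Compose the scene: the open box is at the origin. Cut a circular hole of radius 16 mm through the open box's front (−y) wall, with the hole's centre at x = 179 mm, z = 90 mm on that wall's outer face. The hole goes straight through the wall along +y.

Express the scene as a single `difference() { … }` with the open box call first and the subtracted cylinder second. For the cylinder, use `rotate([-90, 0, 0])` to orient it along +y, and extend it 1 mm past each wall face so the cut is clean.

difference() {
  open_box();
  translate([179, -1, 90]) rotate([-90, 0, 0]) cylinder(h = 24, r = 16);
}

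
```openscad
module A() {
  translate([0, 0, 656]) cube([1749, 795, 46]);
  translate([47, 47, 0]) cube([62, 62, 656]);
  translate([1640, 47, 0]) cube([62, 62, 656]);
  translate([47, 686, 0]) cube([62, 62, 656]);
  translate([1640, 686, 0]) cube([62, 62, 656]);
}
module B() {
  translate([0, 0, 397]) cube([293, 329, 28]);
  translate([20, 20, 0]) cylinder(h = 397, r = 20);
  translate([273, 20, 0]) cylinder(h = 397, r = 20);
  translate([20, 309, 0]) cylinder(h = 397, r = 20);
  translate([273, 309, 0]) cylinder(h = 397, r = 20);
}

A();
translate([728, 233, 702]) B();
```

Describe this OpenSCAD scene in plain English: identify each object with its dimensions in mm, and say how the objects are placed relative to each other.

A is a table: top 1749 mm (x) × 795 mm (y), 46 mm thick, upper face at z = 702 mm, on four 62×62 mm square legs, each inset 47 mm from the nearest pair of top edges, running from z = 0 to the bottom of the top.

B is a four-legged stool. The seat is 293×329 mm, 28 mm thick, top at z = 425 mm. It stands on four round legs, each 40 mm in diameter, from z = 0 to the seat underside, each leg's axis is inset half a diameter from the nearest pair of seat edges (so the leg's bounding box is flush with the corner).

The stool is on top of the table, centred.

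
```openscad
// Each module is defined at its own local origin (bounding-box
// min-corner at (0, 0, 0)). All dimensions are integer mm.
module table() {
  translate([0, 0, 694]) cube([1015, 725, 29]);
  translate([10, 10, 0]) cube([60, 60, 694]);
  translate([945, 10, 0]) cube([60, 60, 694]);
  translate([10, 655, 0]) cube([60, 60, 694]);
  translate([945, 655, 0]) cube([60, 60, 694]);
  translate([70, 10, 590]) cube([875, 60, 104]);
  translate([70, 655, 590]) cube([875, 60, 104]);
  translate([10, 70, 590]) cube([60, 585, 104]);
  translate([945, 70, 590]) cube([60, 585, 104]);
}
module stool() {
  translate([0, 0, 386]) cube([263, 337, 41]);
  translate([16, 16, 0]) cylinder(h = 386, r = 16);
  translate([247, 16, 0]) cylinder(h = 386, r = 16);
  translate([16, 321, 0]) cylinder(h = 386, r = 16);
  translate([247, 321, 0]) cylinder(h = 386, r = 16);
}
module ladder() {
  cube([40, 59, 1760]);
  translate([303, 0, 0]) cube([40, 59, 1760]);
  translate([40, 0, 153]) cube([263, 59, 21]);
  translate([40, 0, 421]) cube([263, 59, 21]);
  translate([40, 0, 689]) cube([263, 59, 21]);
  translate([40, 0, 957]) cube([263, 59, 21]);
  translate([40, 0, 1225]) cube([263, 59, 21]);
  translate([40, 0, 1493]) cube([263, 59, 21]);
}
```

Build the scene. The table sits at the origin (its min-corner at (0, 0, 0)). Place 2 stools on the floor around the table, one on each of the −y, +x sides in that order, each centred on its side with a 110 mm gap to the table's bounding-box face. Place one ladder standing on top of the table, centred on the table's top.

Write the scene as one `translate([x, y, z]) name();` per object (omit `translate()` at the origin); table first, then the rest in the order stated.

table();
translate([376, -447, 0]) stool();
translate([1125, 194, 0]) stool();
translate([336, 333, 723]) ladder();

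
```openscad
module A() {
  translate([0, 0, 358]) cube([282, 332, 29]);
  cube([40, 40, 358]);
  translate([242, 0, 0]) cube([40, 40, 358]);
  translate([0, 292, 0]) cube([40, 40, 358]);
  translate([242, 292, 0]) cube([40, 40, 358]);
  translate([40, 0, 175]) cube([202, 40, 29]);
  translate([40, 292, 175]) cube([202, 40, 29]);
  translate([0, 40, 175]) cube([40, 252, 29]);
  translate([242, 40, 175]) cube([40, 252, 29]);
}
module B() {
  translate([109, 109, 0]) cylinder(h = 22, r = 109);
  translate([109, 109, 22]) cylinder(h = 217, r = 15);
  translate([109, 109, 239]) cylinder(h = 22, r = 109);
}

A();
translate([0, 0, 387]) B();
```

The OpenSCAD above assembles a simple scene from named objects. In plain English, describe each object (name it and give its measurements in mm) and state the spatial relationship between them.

A is a four-legged stool. The seat is 282×332 mm, 29 mm thick, top at z = 387 mm. It stands on four square legs, each 40×40 mm in cross-section, from z = 0 to the seat underside, each flush with a corner of the seat. Four stretchers, 40 mm wide and 29 mm tall, connect adjacent legs with their undersides at z = 175 mm, each running between the inner faces of the legs it joins and aligned with the legs' outer faces on the other axis.

B is a spool: two coaxial disc flanges of radius 109 mm and thickness 22 mm, joined by a core cylinder of radius 15 mm and height 217 mm. The lower flange rests on z = 0 and the three cylinders share a vertical axis.

The spool is on top of the stool.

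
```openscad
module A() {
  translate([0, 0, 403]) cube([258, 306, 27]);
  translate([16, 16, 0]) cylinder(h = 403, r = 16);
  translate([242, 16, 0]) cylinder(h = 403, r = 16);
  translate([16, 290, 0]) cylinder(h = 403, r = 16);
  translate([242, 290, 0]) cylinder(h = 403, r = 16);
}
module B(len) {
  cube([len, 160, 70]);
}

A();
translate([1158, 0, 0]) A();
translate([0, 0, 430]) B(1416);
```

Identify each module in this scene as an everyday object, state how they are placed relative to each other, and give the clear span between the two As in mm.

Second stool starts at x = 1158; first ends at x = 258; clear span = 1158 − 258 = 900 mm.

A is a stool. B is a beam. A beam spans the tops of two stools. The clear span between the two stools is 900 mm.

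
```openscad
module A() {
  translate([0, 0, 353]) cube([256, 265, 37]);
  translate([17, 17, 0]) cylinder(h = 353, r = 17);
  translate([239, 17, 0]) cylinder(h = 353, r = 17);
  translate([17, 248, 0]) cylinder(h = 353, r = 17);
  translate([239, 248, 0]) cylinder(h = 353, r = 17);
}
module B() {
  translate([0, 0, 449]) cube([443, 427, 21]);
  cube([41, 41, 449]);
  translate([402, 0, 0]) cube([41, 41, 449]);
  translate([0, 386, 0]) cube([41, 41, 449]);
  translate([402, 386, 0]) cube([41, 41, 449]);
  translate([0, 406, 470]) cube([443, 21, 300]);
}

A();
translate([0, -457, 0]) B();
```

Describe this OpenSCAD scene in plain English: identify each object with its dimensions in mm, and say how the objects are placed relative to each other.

A is a simple wooden stool: a rectangular seat 256 mm (x) by 265 mm (y), 37 mm thick, top face at z = 390 mm, on four round legs, each 34 mm in diameter. The legs rest on z = 0, each leg's axis is inset half a diameter from the nearest pair of seat edges (so the leg's bounding box is flush with the corner).

B is a chair. The seat is a 443×427×21 mm slab with its top at z = 470 mm, on four 41×41 mm corner legs (flush with the seat edges, standing on z = 0). A flat backrest 21 mm thick, 300 mm tall, spans the full seat width and rises from the seat top along its +y edge, rear face flush with the rear of the seat.

The chair is on the floor beside the stool on its −y side.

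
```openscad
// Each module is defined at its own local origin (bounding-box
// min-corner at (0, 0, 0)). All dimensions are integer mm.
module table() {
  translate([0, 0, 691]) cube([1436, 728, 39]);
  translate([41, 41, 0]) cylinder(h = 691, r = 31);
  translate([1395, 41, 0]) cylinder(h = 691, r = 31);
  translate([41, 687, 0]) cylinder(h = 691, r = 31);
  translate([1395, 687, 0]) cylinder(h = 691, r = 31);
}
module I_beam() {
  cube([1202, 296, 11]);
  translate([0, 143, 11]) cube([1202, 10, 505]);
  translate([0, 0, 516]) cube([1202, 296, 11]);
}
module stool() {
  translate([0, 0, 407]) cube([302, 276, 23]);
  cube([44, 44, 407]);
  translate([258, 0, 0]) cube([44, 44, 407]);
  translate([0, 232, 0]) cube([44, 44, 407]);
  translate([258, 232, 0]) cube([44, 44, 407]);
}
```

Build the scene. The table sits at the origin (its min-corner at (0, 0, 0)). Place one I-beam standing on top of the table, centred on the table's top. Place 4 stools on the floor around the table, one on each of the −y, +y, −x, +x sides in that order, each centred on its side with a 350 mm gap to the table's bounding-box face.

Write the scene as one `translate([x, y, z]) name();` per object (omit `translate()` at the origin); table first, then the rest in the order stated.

table();
translate([117, 216, 730]) I_beam();
translate([567, -626, 0]) stool();
translate([567, 1078, 0]) stool();
translate([-652, 226, 0]) stool();
translate([1786, 226, 0]) stool();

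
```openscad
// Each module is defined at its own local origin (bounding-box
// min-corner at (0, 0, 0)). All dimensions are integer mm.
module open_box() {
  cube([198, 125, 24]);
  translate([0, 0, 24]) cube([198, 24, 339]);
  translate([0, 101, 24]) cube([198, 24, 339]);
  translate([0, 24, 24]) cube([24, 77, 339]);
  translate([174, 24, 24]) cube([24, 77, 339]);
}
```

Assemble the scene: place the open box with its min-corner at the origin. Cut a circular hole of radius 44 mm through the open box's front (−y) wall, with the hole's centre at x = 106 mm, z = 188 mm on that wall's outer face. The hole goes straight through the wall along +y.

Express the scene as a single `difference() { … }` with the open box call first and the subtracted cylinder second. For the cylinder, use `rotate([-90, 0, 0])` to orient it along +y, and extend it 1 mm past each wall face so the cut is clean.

difference() {
  open_box();
  translate([106, -1, 188]) rotate([-90, 0, 0]) cylinder(h = 26, r = 44);
}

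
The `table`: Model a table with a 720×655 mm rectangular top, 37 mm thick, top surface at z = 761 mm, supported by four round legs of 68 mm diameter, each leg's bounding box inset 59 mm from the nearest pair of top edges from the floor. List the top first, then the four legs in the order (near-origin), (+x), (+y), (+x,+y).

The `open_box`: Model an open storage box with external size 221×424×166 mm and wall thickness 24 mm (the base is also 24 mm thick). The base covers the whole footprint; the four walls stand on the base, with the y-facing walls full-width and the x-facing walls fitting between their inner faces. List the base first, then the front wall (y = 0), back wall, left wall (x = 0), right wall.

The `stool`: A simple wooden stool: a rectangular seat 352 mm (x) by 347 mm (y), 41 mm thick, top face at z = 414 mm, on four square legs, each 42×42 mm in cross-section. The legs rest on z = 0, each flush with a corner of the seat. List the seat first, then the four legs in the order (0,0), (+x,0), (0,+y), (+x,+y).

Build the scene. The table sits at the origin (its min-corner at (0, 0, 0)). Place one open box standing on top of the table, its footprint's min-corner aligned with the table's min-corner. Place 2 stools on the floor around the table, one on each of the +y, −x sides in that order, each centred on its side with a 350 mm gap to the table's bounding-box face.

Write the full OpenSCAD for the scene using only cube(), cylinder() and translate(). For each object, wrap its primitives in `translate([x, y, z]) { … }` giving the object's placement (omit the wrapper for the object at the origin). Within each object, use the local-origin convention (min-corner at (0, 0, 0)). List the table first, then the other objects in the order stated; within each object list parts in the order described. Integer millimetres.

translate([0, 0, 724]) cube([720, 655, 37]);
translate([93, 93, 0]) cylinder(h = 724, r = 34);
translate([627, 93, 0]) cylinder(h = 724, r = 34);
translate([93, 562, 0]) cylinder(h = 724, r = 34);
translate([627, 562, 0]) cylinder(h = 724, r = 34);
translate([0, 0, 761]) {
  cube([221, 424, 24]);
  translate([0, 0, 24]) cube([221, 24, 142]);
  translate([0, 400, 24]) cube([221, 24, 142]);
  translate([0, 24, 24]) cube([24, 376, 142]);
  translate([197, 24, 24]) cube([24, 376, 142]);
}
translate([184, 1005, 0]) {
  translate([0, 0, 373]) cube([352, 347, 41]);
  cube([42, 42, 373]);
  translate([310, 0, 0]) cube([42, 42, 373]);
  translate([0, 305, 0]) cube([42, 42, 373]);
  translate([310, 305, 0]) cube([42, 42, 373]);
}
translate([-702, 154, 0]) {
  translate([0, 0, 373]) cube([352, 347, 41]);
  cube([42, 42, 373]);
  translate([310, 0, 0]) cube([42, 42, 373]);
  translate([0, 305, 0]) cube([42, 42, 373]);
  translate([310, 305, 0]) cube([42, 42, 373]);
}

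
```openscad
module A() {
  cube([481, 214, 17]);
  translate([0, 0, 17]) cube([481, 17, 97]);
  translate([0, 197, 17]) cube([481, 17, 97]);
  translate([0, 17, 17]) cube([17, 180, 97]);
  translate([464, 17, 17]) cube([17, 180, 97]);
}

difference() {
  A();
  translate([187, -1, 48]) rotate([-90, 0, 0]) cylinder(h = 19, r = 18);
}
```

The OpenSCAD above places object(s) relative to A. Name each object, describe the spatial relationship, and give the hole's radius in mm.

A is an open box. The open box has a circular hole through its front wall. The hole's radius is 18 mm.

The subtracted cylinder has r = 18 mm.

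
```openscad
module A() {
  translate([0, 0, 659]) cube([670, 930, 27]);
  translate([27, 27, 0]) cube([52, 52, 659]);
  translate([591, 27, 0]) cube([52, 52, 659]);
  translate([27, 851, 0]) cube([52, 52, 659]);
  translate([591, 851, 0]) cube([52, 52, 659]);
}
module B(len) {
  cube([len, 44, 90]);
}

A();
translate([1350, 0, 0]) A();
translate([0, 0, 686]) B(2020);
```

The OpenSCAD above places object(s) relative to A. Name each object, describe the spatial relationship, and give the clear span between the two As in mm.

Second table starts at x = 1350; first ends at x = 670; clear span = 1350 − 670 = 680 mm.

A is a table. B is a beam. A beam spans the tops of two tables. The clear span between the two tables is 680 mm.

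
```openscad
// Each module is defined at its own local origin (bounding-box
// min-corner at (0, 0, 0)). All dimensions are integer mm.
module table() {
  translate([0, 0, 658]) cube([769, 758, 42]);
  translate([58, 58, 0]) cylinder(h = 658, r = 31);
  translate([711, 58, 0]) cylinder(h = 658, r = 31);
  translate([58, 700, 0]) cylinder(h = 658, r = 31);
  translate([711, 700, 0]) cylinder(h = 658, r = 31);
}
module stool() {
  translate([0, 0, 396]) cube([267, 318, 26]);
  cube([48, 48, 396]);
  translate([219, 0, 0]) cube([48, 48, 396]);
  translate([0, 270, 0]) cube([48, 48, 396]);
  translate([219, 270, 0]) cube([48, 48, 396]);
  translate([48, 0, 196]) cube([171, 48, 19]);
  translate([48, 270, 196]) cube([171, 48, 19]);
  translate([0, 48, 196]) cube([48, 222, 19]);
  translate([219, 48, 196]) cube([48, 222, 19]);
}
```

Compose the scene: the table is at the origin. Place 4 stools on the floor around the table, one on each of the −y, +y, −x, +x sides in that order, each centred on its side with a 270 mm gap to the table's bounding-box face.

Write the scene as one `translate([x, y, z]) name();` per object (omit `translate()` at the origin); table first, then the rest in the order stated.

table();
translate([251, -588, 0]) stool();
translate([251, 1028, 0]) stool();
translate([-537, 220, 0]) stool();
translate([1039, 220, 0]) stool();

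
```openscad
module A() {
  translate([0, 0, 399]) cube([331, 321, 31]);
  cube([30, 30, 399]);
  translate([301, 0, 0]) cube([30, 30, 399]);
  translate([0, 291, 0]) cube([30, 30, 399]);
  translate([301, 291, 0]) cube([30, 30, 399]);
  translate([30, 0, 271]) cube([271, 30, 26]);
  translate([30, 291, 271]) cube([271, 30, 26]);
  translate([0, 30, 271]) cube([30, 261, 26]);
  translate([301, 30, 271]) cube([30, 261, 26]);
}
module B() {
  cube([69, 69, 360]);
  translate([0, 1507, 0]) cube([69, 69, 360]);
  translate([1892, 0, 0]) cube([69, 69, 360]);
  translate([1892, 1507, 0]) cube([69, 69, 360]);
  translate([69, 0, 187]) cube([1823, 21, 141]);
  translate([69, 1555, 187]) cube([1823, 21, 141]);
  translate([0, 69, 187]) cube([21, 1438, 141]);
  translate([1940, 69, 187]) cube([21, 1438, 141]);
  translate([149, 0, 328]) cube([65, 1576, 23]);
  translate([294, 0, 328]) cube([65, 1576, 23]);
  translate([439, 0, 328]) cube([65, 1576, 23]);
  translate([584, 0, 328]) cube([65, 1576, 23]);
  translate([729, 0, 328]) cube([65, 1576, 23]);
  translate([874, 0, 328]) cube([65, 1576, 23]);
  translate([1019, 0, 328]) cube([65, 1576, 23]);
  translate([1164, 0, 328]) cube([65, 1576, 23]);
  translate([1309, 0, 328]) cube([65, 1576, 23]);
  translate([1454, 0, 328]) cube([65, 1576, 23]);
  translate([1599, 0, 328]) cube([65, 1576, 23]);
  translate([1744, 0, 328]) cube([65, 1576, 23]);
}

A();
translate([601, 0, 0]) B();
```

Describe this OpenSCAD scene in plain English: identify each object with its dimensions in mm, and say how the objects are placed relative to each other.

A is a four-legged stool. The seat is a 331×321×31 mm slab whose top surface is at z = 430 mm; four square legs, each 30×30 mm in cross-section, run from the floor (z = 0) to the underside of the seat, each flush with a corner of the seat. Four stretchers, 30 mm wide and 26 mm tall, connect adjacent legs with their undersides at z = 271 mm, each running between the inner faces of the legs it joins and aligned with the legs' outer faces on the other axis.

B is a bed frame 1961 mm long (x) by 1576 mm wide (y). Four 69×69 mm corner posts, 360 mm tall, at the corners of the footprint. Four rails of 21 mm thickness and 141 mm height run between adjacent posts with their undersides at z = 187 mm, their outer faces flush with the outside of the frame (the two x-running rails run between the posts' inner faces; the two y-running rails run between the posts' inner faces). 12 slats, each 65 mm wide (x) and 23 mm thick, lie across the top of the two x-running rails, running the full 1576 mm width of the frame in y; the slats are evenly spaced along x between the inner faces of the end posts with equal gaps (rounded down to the nearest mm) at the −x end and between each pair — any rounding remainder accumulates at the +x end.

The bed frame is on the floor beside the stool on its +x side.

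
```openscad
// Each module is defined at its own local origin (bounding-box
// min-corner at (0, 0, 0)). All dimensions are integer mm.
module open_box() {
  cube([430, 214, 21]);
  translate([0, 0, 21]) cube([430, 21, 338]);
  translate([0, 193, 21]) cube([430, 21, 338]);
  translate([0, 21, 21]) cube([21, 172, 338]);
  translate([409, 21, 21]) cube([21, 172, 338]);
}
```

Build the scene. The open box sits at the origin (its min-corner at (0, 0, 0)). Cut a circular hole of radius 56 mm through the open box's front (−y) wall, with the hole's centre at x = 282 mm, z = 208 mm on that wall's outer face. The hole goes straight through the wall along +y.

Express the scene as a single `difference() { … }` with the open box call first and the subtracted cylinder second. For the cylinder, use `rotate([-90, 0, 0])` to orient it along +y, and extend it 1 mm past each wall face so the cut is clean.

difference() {
  open_box();
  translate([282, -1, 208]) rotate([-90, 0, 0]) cylinder(h = 23, r = 56);
}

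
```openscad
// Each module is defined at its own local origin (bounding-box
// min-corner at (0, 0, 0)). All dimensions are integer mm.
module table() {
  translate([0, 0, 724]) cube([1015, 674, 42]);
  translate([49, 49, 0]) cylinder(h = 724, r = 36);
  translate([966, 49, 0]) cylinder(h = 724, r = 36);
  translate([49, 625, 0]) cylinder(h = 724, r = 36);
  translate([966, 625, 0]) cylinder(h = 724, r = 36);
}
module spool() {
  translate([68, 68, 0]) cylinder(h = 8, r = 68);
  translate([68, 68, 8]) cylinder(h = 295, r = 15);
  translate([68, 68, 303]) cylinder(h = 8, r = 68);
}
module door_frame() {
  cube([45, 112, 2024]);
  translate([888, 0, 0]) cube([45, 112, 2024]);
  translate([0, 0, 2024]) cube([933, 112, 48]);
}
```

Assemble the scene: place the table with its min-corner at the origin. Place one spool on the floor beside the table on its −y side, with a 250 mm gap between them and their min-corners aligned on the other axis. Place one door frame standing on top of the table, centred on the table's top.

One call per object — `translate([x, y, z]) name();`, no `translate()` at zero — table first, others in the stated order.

table();
translate([0, -386, 0]) spool();
translate([41, 281, 766]) door_frame();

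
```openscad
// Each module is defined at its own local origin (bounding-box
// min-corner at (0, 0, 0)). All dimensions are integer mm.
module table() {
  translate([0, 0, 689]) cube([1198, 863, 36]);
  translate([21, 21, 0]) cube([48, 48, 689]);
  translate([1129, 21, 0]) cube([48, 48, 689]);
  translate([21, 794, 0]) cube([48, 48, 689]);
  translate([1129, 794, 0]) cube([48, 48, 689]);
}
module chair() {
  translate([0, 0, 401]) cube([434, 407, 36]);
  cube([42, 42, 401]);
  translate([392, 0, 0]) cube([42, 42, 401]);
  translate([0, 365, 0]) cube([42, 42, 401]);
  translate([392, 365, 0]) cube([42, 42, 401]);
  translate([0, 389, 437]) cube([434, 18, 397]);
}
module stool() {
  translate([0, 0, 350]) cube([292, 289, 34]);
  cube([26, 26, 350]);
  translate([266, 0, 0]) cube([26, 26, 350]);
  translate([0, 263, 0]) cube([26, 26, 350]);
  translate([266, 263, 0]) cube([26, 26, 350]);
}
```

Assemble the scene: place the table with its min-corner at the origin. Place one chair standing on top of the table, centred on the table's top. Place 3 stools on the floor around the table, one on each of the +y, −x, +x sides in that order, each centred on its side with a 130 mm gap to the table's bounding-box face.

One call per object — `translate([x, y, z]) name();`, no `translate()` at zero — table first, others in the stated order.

table();
translate([382, 228, 725]) chair();
translate([453, 993, 0]) stool();
translate([-422, 287, 0]) stool();
translate([1328, 287, 0]) stool();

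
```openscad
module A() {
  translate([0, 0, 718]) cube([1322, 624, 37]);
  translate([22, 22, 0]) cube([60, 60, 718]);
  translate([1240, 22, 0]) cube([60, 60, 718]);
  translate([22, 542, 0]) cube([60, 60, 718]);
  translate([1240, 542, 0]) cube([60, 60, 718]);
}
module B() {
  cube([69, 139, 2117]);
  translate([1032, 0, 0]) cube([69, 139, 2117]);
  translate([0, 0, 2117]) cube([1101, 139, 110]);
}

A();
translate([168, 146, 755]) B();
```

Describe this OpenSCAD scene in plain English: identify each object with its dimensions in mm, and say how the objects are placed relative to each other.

A is a table with a 1322×624 mm rectangular top, 37 mm thick, top surface at z = 755 mm, supported by four 60×60 mm square legs, each inset 22 mm from the nearest pair of top edges, running from the floor.

B is a rectangular door frame: two vertical jambs of 69×139 mm section, 2117 mm tall, with a clear opening 963 mm wide between their inner faces. A header 110 mm tall and 139 mm deep lies on top of the jambs and spans the full outside width.

The door frame is on top of the table.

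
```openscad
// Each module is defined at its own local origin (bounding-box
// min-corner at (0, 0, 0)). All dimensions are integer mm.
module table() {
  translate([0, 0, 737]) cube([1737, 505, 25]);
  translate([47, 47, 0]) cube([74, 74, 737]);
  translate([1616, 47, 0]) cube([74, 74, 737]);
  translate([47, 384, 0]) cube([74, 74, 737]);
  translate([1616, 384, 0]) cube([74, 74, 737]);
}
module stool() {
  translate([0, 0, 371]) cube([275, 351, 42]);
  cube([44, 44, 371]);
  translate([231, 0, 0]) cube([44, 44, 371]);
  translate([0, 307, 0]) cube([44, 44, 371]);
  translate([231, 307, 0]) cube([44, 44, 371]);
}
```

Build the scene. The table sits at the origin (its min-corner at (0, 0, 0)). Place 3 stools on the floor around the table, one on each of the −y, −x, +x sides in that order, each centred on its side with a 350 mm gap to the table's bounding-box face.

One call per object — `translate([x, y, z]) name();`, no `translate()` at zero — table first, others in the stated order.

table();
translate([731, -701, 0]) stool();
translate([-625, 77, 0]) stool();
translate([2087, 77, 0]) stool();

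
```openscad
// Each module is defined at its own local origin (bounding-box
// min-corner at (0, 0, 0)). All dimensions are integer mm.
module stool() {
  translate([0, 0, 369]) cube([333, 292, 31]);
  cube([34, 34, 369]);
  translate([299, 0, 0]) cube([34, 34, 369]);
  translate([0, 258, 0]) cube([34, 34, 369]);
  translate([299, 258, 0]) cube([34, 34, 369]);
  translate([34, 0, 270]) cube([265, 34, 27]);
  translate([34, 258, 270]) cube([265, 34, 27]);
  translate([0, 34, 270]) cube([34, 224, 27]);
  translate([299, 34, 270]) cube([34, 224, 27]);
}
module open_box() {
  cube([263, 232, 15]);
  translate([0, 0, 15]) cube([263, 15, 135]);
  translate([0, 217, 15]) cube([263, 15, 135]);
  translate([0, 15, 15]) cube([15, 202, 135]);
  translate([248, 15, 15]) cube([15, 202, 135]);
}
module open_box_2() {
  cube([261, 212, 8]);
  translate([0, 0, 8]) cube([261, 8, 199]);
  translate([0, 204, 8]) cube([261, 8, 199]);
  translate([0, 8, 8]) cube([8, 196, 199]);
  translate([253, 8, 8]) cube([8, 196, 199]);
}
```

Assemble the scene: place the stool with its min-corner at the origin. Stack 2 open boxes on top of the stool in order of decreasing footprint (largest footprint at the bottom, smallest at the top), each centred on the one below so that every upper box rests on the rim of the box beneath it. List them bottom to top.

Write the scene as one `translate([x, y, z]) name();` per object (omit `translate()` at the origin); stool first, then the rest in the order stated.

stool();
translate([35, 30, 400]) open_box();
translate([36, 40, 550]) open_box_2();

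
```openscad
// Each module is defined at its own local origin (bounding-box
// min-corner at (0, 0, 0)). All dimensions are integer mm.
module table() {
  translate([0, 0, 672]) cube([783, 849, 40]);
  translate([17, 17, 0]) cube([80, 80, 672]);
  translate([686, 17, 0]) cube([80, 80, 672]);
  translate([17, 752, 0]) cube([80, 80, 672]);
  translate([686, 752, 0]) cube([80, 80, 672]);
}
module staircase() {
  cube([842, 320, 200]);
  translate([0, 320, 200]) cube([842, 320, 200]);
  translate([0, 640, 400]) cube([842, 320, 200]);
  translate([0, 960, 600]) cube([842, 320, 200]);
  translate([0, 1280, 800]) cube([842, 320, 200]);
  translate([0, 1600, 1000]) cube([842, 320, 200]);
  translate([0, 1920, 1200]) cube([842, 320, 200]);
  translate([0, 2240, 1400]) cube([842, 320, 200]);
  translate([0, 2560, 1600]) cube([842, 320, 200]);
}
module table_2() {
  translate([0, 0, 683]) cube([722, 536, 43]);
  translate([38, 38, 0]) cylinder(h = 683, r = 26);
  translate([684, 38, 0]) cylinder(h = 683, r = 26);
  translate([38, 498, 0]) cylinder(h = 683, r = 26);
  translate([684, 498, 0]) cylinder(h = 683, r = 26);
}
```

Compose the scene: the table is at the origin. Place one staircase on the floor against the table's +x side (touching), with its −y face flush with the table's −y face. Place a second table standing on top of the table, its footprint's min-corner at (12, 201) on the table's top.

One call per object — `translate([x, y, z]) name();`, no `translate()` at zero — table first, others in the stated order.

table();
translate([783, 0, 0]) staircase();
translate([12, 201, 712]) table_2();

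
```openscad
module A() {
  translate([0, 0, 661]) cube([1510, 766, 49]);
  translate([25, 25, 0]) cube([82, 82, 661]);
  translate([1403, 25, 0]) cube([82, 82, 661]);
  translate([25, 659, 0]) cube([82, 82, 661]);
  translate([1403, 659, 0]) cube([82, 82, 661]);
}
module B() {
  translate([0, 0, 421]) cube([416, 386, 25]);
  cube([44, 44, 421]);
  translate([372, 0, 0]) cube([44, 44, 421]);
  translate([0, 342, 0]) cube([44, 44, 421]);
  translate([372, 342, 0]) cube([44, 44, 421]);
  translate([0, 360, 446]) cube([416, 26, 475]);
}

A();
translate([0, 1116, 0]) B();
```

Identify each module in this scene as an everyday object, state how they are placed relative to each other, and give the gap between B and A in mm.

The chair's nearest face is 350 mm from the table's +y face.

A is a table. B is a chair. The chair is on the floor beside the table on its +y side. The gap between the chair and the table is 350 mm.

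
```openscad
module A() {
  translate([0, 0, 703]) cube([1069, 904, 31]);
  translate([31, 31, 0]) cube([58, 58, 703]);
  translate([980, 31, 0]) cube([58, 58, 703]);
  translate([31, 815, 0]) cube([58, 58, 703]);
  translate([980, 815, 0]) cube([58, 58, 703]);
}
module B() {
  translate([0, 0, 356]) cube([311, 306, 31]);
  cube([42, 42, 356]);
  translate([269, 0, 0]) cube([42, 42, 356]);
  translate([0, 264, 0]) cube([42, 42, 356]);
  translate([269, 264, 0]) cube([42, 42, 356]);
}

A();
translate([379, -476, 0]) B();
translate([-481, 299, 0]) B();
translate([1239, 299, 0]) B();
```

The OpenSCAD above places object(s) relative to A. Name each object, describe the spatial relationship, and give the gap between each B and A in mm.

A is a table. B is a stool. Three stools sit around the table at the −y, −x, +x sides. The gap between each stool and the table is 170 mm.

Each stool's nearest face is 170 mm from the table's bounding box.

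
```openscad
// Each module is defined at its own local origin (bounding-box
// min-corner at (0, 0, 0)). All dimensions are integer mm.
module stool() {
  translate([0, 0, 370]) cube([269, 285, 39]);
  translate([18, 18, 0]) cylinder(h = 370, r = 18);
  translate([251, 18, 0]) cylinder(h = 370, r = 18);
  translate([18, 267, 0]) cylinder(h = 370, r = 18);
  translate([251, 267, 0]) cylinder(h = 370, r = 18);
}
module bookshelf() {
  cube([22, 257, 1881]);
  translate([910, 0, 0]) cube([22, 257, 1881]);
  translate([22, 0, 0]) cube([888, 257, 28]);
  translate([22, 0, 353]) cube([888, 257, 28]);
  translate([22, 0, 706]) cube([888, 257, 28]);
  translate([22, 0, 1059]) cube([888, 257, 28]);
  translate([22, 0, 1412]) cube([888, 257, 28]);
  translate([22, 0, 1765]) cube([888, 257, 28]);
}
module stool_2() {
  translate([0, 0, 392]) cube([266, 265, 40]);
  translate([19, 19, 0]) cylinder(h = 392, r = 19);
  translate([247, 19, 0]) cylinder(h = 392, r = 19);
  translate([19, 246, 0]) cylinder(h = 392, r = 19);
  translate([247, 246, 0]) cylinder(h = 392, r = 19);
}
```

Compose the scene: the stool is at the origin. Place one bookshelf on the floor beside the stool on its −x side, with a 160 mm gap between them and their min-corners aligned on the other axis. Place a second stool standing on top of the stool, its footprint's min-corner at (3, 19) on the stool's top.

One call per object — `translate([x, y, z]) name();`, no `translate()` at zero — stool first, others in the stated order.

stool();
translate([-1092, 0, 0]) bookshelf();
translate([3, 19, 409]) stool_2();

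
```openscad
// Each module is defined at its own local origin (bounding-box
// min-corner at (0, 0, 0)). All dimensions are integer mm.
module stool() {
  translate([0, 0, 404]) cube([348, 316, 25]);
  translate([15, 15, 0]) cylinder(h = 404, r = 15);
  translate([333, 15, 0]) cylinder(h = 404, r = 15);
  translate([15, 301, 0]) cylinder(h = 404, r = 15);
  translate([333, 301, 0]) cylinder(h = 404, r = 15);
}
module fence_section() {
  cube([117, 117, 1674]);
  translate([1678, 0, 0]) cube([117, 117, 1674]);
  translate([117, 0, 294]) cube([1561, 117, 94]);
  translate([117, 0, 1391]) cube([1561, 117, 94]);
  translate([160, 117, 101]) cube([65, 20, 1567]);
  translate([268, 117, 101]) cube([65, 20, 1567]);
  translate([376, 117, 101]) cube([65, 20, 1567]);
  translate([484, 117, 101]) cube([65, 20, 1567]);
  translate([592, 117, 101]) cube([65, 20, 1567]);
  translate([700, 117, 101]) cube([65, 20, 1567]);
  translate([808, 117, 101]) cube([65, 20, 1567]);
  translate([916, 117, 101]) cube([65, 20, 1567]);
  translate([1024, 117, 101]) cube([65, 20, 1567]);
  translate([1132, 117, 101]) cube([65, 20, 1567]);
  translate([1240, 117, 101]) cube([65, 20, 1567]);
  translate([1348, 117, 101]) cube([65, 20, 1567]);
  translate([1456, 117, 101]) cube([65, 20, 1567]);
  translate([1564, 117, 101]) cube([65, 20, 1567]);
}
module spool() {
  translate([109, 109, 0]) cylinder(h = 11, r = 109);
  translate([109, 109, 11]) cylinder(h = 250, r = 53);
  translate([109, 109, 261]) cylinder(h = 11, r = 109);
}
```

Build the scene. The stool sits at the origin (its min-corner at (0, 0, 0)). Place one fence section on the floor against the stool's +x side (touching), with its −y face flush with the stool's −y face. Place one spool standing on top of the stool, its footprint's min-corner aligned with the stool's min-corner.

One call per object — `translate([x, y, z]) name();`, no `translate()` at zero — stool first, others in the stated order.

stool();
translate([348, 0, 0]) fence_section();
translate([0, 0, 429]) spool();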